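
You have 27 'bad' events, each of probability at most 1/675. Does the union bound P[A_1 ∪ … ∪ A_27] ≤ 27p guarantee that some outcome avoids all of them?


Union bound: P[∪_{i=1}^{27} A_i] ≤ Σ_i P[A_i] ≤ 27·p = 27·(1/675) = 1/25.
Numerically: 1/25 ≈ 0.04000.
Is 1/25 < 1? YES.
Since P[∪ A_i] ≤ 1/25 < 1, the complement has P[∩ A_i^c] ≥ 1 − 1/25 = 24/25 > 0, so some outcome avoids every A_i.

27·p = 1/25 ≈ 0.04000; existence CERTIFIED by the union bound.


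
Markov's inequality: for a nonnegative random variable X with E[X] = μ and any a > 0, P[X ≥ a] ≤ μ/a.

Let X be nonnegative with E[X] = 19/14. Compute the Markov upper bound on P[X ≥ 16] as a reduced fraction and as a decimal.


μ = E[X] = 19/14, a = 16.
Markov: P[X ≥ 16] ≤ μ/a = (19/14)/16 = 19/224.
Numerically: ≈ 0.084821.
(Since a = 16 > μ = 1.357143, the bound 19/224 is < 1 and informative.)

P[X ≥ 16] ≤ 19/224 ≈ 0.084821.


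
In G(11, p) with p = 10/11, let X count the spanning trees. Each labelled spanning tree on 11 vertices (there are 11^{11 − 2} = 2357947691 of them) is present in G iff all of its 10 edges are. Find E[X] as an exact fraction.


K_11 has 11^{11 − 2} = 2357947691 labelled spanning trees.
For each such spanning tree H, let X_H = 1 if all 10 edges of H are present in G. Then P[X_H = 1] = p^{10} = (10/11)^{10} = 10000000000/25937424601.
Summing the indicators: E[X] = Σ_H E[X_H] = 2357947691 · p^{10} = 2357947691 · 10000000000/25937424601 = 10000000000/11.
Numerically: E[X] ≈ 9.09e+08.

E[X] = 2357947691 · (10/11)^{10} = 10000000000/11 ≈ 9.09e+08.


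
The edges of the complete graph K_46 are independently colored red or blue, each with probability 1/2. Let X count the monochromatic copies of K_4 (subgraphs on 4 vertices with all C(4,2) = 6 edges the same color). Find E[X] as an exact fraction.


Let X = Σ_S X_S over the C(46, 4) = 163185 subsets S of size 4, where X_S = 1 if the K_4 on S is monochromatic.
For a fixed S, the K_4 on S has C(4, 2) = 6 edges. P[all 6 edges red] = (1/2)^6, and likewise for blue, so P[monochromatic] = 2·(1/2)^6 = 2^{1 − 6} = 1/32.
By linearity: E[X] = C(46, 4) · 2^{1 − 6} = 163185 · 1/32 = 163185/32.
Numerically: E[X] ≈ 5099.531250.

E[X] = C(46,4)·2^(1−C(4,2)) = 163185/32 ≈ 5099.531250.


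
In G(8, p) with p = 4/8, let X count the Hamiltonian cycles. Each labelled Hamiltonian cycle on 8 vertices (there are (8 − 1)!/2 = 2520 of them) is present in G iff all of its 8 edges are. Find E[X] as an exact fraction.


K_8 has (8 − 1)!/2 = 2520 labelled Hamiltonian cycles.
For each such Hamiltonian cycle H, let X_H = 1 if all 8 edges of H are present in G. Then P[X_H = 1] = p^{8} = (1/2)^{8} = 1/256.
Summing the indicators: E[X] = Σ_H E[X_H] = 2520 · p^{8} = 2520 · 1/256 = 315/32.
Numerically: E[X] ≈ 9.84.

E[X] = 2520 · (1/2)^{8} = 315/32 ≈ 9.84.


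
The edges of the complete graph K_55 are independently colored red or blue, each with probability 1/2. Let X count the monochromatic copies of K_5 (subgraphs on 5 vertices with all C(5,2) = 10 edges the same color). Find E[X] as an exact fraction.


Let X = Σ_S X_S over the C(55, 5) = 3478761 subsets S of size 5, where X_S = 1 if the K_5 on S is monochromatic.
For a fixed S, the K_5 on S has C(5, 2) = 10 edges. P[all 10 edges red] = (1/2)^10, and likewise for blue, so P[monochromatic] = 2·(1/2)^10 = 2^{1 − 10} = 1/512.
Summing: E[X] = C(55, 5) · 2^{1 − 10} = 3478761 · 1/512 = 3478761/512.
Numerically: E[X] ≈ 6794.4551.

E[X] = C(55,5)·2^(1−C(5,2)) = 3478761/512 ≈ 6794.4551.


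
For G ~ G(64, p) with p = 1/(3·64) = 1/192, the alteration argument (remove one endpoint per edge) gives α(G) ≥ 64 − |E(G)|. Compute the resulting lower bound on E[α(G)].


E[|E(G)|] = C(64, 2)·p = 2016 · (1/192) = 21/2.
E[α(G)] ≥ n − E[|E(G)|] = 64 − 21/2 = 107/2.
Numerically: ≈ 53.500.
(This is only a lower bound; the true E[α(G)] may be larger.)

E[α(G)] ≥ 107/2 ≈ 53.500.


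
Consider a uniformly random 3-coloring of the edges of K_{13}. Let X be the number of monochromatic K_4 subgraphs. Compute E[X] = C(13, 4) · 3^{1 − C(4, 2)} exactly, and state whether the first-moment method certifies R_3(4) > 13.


E[X] = C(13, 4) · 3^{1 − 6} = 715 · 3^{−5} = 715/243.
As a reduced fraction: E[X] = 715/243 ≈ 2.9423868.
Is E[X] < 1? NO.
Since E[X] ≥ 1, the first-moment bound is inconclusive at n = 13; it does NOT by itself certify R_3(4) > 13.

E[X] = 715/243 ≈ 2.9423868; E[X] ≥ 1; first-moment method inconclusive here.


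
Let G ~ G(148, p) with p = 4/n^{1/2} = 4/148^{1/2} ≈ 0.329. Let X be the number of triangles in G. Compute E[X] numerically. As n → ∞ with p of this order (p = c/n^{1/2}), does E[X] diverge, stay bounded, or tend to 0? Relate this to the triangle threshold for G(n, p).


Number of potential triangles: C(148, 3) = 529396.
Each occurs with probability p³ ≈ (0.329)³ ≈ 3.55457e-02.
By linearity: E[X] = C(148, 3)·p³ ≈ 529396 · 3.55457e-02 ≈ 18817.766.
Since α = 1/2 < 1, p = c/n^{1/2} ≫ 1/n is above the triangle threshold p ~ 1/n. Asymptotically E[X] ~ (c³/6)·n^{3(1−α)} = (4³/6)·n^{1.5} → ∞; triangles are abundant w.h.p.

E[X] ≈ 18817.766; in regime p = Θ(1/n^{1/2}) E[X] diverges (above the triangle threshold p ~ 1/n).


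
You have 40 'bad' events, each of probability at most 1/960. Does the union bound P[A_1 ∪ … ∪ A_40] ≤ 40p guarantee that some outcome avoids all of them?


Union bound: P[∪_{i=1}^{40} A_i] ≤ Σ_i P[A_i] ≤ 40·p = 40·(1/960) = 1/24.
Numerically: 1/24 ≈ 0.0417.
Is 1/24 < 1? YES.
Since P[∪ A_i] ≤ 1/24 < 1, the complement has P[∩ A_i^c] ≥ 1 − 1/24 = 23/24 > 0, so some outcome avoids every A_i.

40·p = 1/24 ≈ 0.0417; existence CERTIFIED by the union bound.


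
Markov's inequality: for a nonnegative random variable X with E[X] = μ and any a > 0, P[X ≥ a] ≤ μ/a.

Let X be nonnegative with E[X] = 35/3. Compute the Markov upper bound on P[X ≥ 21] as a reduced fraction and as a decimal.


μ = E[X] = 35/3, a = 21.
Markov: P[X ≥ 21] ≤ μ/a = (35/3)/21 = 5/9.
Numerically: ≈ 0.55556.
(Since a = 21 > μ = 11.66667, the bound 5/9 is < 1 and informative.)

P[X ≥ 21] ≤ 5/9 ≈ 0.55556.


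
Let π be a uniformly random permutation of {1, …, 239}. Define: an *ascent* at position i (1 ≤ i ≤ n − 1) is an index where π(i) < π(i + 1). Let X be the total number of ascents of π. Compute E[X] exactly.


Write X = Σ X_I over i = 1, …, 238, with X_I the indicator of one ascent.
There are 238 indicators.
For each fixed i, the pair (π(i), π(i+1)) is a uniformly random ordered pair of distinct values from {1, …, 239}; by symmetry P[π(i) < π(i+1)] = 1/2.
By linearity: E[X] = 238 · (1/2) = (239 − 1) · (1/2) = 119 ≈ 119.000000.

E[X] = 119 = 119.000000.


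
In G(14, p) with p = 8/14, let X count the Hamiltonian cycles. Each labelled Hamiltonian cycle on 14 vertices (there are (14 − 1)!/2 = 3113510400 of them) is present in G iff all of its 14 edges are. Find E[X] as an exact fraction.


K_14 has (14 − 1)!/2 = 3113510400 labelled Hamiltonian cycles.
For each such Hamiltonian cycle H, let X_H = 1 if all 14 edges of H are present in G. Then P[X_H = 1] = p^{14} = (4/7)^{14} = 268435456/678223072849.
By linearity of expectation: E[X] = Σ_H E[X_H] = 3113510400 · p^{14} = 3113510400 · 268435456/678223072849 = 119396654854963200/96889010407.
Numerically: E[X] ≈ 1.2323e+06.

E[X] = 3113510400 · (4/7)^{14} = 119396654854963200/96889010407 ≈ 1.2323e+06.


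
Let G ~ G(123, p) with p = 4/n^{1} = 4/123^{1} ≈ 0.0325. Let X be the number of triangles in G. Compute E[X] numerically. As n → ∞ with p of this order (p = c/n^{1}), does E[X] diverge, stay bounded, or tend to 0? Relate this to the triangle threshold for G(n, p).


Number of potential triangles: C(123, 3) = 302621.
Each occurs with probability p³ ≈ (0.0325)³ ≈ 3.43926e-05.
By linearity: E[X] = C(123, 3)·p³ ≈ 302621 · 3.43926e-05 ≈ 10.408.
Here α = 1, so p = 4/n is exactly at the triangle threshold p ~ 1/n. Asymptotically E[X] → c³/6 = 4³/6 = 32/3 ≈ 10.667, a bounded constant. In this regime the triangle count is asymptotically Poisson(c³/6).

E[X] ≈ 10.408; in regime p = Θ(1/n^{1}) E[X] stays bounded (at the triangle threshold p ~ 1/n).


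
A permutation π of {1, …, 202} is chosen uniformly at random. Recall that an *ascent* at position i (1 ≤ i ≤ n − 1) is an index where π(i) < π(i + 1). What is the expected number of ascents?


Write X = Σ X_I over i = 1, …, 201, with X_I the indicator of one ascent.
There are 201 indicators.
For each fixed i, the pair (π(i), π(i+1)) is a uniformly random ordered pair of distinct values from {1, …, 202}; by symmetry P[π(i) < π(i+1)] = 1/2.
By linearity: E[X] = 201 · (1/2) = (202 − 1) · (1/2) = 201/2 ≈ 100.500.

E[X] = 201/2 = 100.500.


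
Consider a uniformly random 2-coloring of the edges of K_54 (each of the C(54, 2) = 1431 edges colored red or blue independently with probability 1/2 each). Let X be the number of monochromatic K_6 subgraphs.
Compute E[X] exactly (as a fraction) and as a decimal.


Let X = Σ_S X_S over the C(54, 6) = 25827165 subsets S of size 6, where X_S = 1 if the K_6 on S is monochromatic.
For a fixed S, the K_6 on S has C(6, 2) = 15 edges. P[all 15 edges red] = (1/2)^15, and likewise for blue, so P[monochromatic] = 2·(1/2)^15 = 2^{1 − 15} = 1/16384.
By linearity of expectation: E[X] = C(54, 6) · 2^{1 − 15} = 25827165 · 1/16384 = 25827165/16384.
Numerically: E[X] ≈ 1576.36505.

E[X] = C(54,6)·2^(1−C(6,2)) = 25827165/16384 ≈ 1576.36505.


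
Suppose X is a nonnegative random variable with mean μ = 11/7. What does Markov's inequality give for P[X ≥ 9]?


μ = E[X] = 11/7, a = 9.
Markov: P[X ≥ 9] ≤ μ/a = (11/7)/9 = 11/63.
Numerically: ≈ 0.175.
(Since a = 9 > μ = 1.571, the bound 11/63 is < 1 and informative.)

P[X ≥ 9] ≤ 11/63 ≈ 0.175.


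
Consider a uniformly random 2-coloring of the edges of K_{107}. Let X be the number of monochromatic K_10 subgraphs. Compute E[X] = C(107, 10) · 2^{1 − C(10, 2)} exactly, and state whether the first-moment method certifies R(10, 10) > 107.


E[X] = C(107, 10) · 2^{1 − 45} = 35137373005735 · 2^{−44} = 35137373005735/17592186044416.
As a reduced fraction: E[X] = 35137373005735/17592186044416 ≈ 1.9973284.
Is E[X] < 1? NO.
Since E[X] ≥ 1, the first-moment bound is inconclusive at n = 107; it does NOT by itself certify R(10, 10) > 107.

E[X] = 35137373005735/17592186044416 ≈ 1.9973284; E[X] ≥ 1; first-moment method inconclusive here.


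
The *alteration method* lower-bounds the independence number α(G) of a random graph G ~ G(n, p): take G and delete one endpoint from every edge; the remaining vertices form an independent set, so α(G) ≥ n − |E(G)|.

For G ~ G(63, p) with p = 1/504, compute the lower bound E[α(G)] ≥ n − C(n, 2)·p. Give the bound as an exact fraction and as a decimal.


E[|E(G)|] = C(63, 2)·p = 1953 · (1/504) = 31/8.
E[α(G)] ≥ n − E[|E(G)|] = 63 − 31/8 = 473/8.
Numerically: ≈ 59.1250.
(This is only a lower bound; the true E[α(G)] may be larger.)

E[α(G)] ≥ 473/8 ≈ 59.1250.


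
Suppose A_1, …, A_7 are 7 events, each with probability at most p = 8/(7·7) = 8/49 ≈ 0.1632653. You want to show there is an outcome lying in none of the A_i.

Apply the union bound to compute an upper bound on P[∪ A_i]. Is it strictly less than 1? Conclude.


Union bound: P[∪_{i=1}^{7} A_i] ≤ Σ_i P[A_i] ≤ 7·p = 7·(8/49) = 8/7.
Numerically: 8/7 ≈ 1.1428571.
Is 8/7 < 1? NO.
Since the bound 8/7 is ≥ 1, the union bound is uninformative here; it does NOT by itself certify existence.

7·p = 8/7 ≈ 1.1428571; existence NOT certified by the union bound.


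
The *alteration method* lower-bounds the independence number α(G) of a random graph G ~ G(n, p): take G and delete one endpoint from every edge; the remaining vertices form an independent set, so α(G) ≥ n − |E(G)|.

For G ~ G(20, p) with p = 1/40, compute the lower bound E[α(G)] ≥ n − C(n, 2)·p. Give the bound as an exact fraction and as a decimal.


E[|E(G)|] = C(20, 2)·p = 190 · (1/40) = 19/4.
E[α(G)] ≥ n − E[|E(G)|] = 20 − 19/4 = 61/4.
Numerically: ≈ 15.2500.
(This is only a lower bound; the true E[α(G)] may be larger.)

E[α(G)] ≥ 61/4 ≈ 15.2500.


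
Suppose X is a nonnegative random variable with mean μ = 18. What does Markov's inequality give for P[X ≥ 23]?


μ = E[X] = 18, a = 23.
Markov: P[X ≥ 23] ≤ μ/a = (18)/23 = 18/23.
Numerically: ≈ 0.7826.
(Since a = 23 > μ = 18.0000, the bound 18/23 is < 1 and informative.)

P[X ≥ 23] ≤ 18/23 ≈ 0.7826.


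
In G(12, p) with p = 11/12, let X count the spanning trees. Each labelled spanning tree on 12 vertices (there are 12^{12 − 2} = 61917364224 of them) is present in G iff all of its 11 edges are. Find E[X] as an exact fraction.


K_12 has 12^{12 − 2} = 61917364224 labelled spanning trees.
For each such spanning tree H, let X_H = 1 if all 11 edges of H are present in G. Then P[X_H = 1] = p^{11} = (11/12)^{11} = 285311670611/743008370688.
Summing the indicators: E[X] = Σ_H E[X_H] = 61917364224 · p^{11} = 61917364224 · 285311670611/743008370688 = 285311670611/12.
Numerically: E[X] ≈ 2.3776e+10.

E[X] = 61917364224 · (11/12)^{11} = 285311670611/12 ≈ 2.3776e+10.


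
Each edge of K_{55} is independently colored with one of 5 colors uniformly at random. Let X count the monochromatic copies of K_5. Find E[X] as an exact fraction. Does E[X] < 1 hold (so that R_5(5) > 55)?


E[X] = C(55, 5) · 5^{1 − 10} = 3478761 · 5^{−9} = 3478761/1953125.
As a reduced fraction: E[X] = 3478761/1953125 ≈ 1.7811256.
Is E[X] < 1? NO.
Since E[X] ≥ 1, the first-moment bound is inconclusive at n = 55; it does NOT by itself certify R_5(5) > 55.

E[X] = 3478761/1953125 ≈ 1.7811256; E[X] ≥ 1; first-moment method inconclusive here.


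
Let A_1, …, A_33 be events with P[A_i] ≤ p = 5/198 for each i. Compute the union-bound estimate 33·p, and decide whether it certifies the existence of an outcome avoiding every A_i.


Union bound: P[∪_{i=1}^{33} A_i] ≤ Σ_i P[A_i] ≤ 33·p = 33·(5/198) = 5/6.
Numerically: 5/6 ≈ 0.8333.
Is 5/6 < 1? YES.
Since P[∪ A_i] ≤ 5/6 < 1, the complement has P[∩ A_i^c] ≥ 1 − 5/6 = 1/6 > 0, so some outcome avoids every A_i.

33·p = 5/6 ≈ 0.8333; existence CERTIFIED by the union bound.


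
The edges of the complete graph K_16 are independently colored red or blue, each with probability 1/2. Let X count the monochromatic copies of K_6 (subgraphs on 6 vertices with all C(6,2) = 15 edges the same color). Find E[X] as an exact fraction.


Let X = Σ_S X_S over the C(16, 6) = 8008 subsets S of size 6, where X_S = 1 if the K_6 on S is monochromatic.
For a fixed S, the K_6 on S has C(6, 2) = 15 edges. P[all 15 edges red] = (1/2)^15, and likewise for blue, so P[monochromatic] = 2·(1/2)^15 = 2^{1 − 15} = 1/16384.
By linearity of expectation: E[X] = C(16, 6) · 2^{1 − 15} = 8008 · 1/16384 = 1001/2048.
Numerically: E[X] ≈ 0.4888.

E[X] = C(16,6)·2^(1−C(6,2)) = 1001/2048 ≈ 0.4888.


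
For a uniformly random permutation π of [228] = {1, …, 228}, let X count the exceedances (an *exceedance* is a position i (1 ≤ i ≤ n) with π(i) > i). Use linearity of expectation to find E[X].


Write X = Σ_{i=1}^{228} X_i, where X_i = 1_{π(i) > i}.
For each fixed i, π(i) is uniform over {1, …, 228} (marginal of a uniform permutation), so P[π(i) > i] = (n − i)/n. Summing: Σ_{i=1}^{228} (n − i)/n = (0 + 1 + … + 227)/228 = 228(228 − 1)/(2·228) = (228 − 1)/2.
Hence E[X] = Σ_{i=1}^{228} (228 − i)/228 = 227/2 ≈ 113.500000.

E[X] = 227/2 = 113.500000.


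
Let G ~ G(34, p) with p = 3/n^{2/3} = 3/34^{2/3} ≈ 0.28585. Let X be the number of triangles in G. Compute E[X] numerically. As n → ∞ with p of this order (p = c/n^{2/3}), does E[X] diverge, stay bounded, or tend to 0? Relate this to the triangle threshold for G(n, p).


Number of potential triangles: C(34, 3) = 5984.
Each occurs with probability p³ ≈ (0.28585)³ ≈ 2.3356401e-02.
By linearity: E[X] = C(34, 3)·p³ ≈ 5984 · 2.3356401e-02 ≈ 139.76471.
Since α = 2/3 < 1, p = c/n^{2/3} ≫ 1/n is above the triangle threshold p ~ 1/n. Asymptotically E[X] ~ (c³/6)·n^{3(1−α)} = (3³/6)·n^{1} → ∞; triangles are abundant w.h.p.

E[X] ≈ 139.76471; in regime p = Θ(1/n^{2/3}) E[X] diverges (above the triangle threshold p ~ 1/n).


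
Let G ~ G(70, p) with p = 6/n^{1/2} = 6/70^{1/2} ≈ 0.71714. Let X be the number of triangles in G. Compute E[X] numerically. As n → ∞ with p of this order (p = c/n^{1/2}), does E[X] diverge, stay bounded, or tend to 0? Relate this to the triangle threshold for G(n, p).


Number of potential triangles: C(70, 3) = 54740.
Each occurs with probability p³ ≈ (0.71714)³ ≈ 3.6881340e-01.
By linearity: E[X] = C(70, 3)·p³ ≈ 54740 · 3.6881340e-01 ≈ 20188.84549.
Since α = 1/2 < 1, p = c/n^{1/2} ≫ 1/n is above the triangle threshold p ~ 1/n. Asymptotically E[X] ~ (c³/6)·n^{3(1−α)} = (6³/6)·n^{1.5} → ∞; triangles are abundant w.h.p.

E[X] ≈ 20188.84549; in regime p = Θ(1/n^{1/2}) E[X] diverges (above the triangle threshold p ~ 1/n).


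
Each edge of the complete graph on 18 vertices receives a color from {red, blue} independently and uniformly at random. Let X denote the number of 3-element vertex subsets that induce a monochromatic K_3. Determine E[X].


Let X = Σ_S X_S over the C(18, 3) = 816 subsets S of size 3, where X_S = 1 if the K_3 on S is monochromatic.
For a fixed S, the K_3 on S has C(3, 2) = 3 edges. P[all 3 edges red] = (1/2)^3, and likewise for blue, so P[monochromatic] = 2·(1/2)^3 = 2^{1 − 3} = 1/4.
By linearity of expectation: E[X] = C(18, 3) · 2^{1 − 3} = 816 · 1/4 = 204.
Numerically: E[X] ≈ 204.000.

E[X] = C(18,3)·2^(1−C(3,2)) = 204 ≈ 204.000.


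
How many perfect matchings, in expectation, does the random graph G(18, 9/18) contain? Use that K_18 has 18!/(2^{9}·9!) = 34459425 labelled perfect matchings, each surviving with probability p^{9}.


K_18 has 18!/(2^{9}·9!) = 34459425 labelled perfect matchings.
For each such perfect matching H, let X_H = 1 if all 9 edges of H are present in G. Then P[X_H = 1] = p^{9} = (1/2)^{9} = 1/512.
Summing the indicators: E[X] = Σ_H E[X_H] = 34459425 · p^{9} = 34459425 · 1/512 = 34459425/512.
Numerically: E[X] ≈ 6.73e+04.

E[X] = 34459425 · (1/2)^{9} = 34459425/512 ≈ 6.73e+04.


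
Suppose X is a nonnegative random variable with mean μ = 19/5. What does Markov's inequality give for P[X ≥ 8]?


μ = E[X] = 19/5, a = 8.
Markov: P[X ≥ 8] ≤ μ/a = (19/5)/8 = 19/40.
Numerically: ≈ 0.475000.
(Since a = 8 > μ = 3.800000, the bound 19/40 is < 1 and informative.)

P[X ≥ 8] ≤ 19/40 ≈ 0.475000.


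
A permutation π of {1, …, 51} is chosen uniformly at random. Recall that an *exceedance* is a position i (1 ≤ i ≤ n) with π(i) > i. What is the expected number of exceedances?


Write X = Σ_{i=1}^{51} X_i, where X_i = 1_{π(i) > i}.
For each fixed i, π(i) is uniform over {1, …, 51} (marginal of a uniform permutation), so P[π(i) > i] = (n − i)/n. Summing: Σ_{i=1}^{51} (n − i)/n = (0 + 1 + … + 50)/51 = 51(51 − 1)/(2·51) = (51 − 1)/2.
Hence E[X] = Σ_{i=1}^{51} (51 − i)/51 = 25 ≈ 25.00000.

E[X] = 25 = 25.00000.


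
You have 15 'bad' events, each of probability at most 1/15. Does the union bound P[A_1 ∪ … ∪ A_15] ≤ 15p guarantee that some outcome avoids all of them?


Union bound: P[∪_{i=1}^{15} A_i] ≤ Σ_i P[A_i] ≤ 15·p = 15·(1/15) = 1.
Numerically: 1 ≈ 1.000.
Is 1 < 1? NO.
Since the bound 1 is ≥ 1, the union bound is uninformative here; it does NOT by itself certify existence.

15·p = 1 ≈ 1.000; existence NOT certified by the union bound.


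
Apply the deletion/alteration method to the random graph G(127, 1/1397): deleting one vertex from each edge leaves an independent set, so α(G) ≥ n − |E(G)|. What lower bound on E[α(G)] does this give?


E[|E(G)|] = C(127, 2)·p = 8001 · (1/1397) = 63/11.
E[α(G)] ≥ n − E[|E(G)|] = 127 − 63/11 = 1334/11.
Numerically: ≈ 121.272727.
(This is only a lower bound; the true E[α(G)] may be larger.)

E[α(G)] ≥ 1334/11 ≈ 121.272727.


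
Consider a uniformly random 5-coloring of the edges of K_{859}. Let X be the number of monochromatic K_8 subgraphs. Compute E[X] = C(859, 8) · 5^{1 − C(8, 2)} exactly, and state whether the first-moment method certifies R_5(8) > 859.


E[X] = C(859, 8) · 5^{1 − 28} = 7115855595170747139 · 5^{−27} = 7115855595170747139/7450580596923828125.
As a reduced fraction: E[X] = 7115855595170747139/7450580596923828125 ≈ 0.9550740.
Is E[X] < 1? YES.
Since E[X] < 1, there exists a 5-coloring of K_{859} with no monochromatic K_8; hence R_5(8) > 859.

E[X] = 7115855595170747139/7450580596923828125 ≈ 0.9550740; E[X] < 1, so R_5(8) > 859.


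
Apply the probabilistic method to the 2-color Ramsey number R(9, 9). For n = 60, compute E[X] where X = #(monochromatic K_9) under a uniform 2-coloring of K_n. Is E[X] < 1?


E[X] = C(60, 9) · 2^{1 − 36} = 14783142660 · 2^{−35} = 14783142660/34359738368.
As a reduced fraction: E[X] = 3695785665/8589934592 ≈ 0.430.
Is E[X] < 1? YES.
Since E[X] < 1, there exists a 2-coloring of K_{60} with no monochromatic K_9; hence R(9, 9) > 60.

E[X] = 3695785665/8589934592 ≈ 0.430; E[X] < 1, so R(9, 9) > 60.


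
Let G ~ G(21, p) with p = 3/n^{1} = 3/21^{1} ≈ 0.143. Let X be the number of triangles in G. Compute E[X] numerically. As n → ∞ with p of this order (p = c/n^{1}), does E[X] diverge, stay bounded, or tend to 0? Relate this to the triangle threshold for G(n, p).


Number of potential triangles: C(21, 3) = 1330.
Each occurs with probability p³ ≈ (0.143)³ ≈ 2.91545e-03.
By linearity: E[X] = C(21, 3)·p³ ≈ 1330 · 2.91545e-03 ≈ 3.878.
Here α = 1, so p = 3/n is exactly at the triangle threshold p ~ 1/n. Asymptotically E[X] → c³/6 = 3³/6 = 9/2 ≈ 4.500, a bounded constant. In this regime the triangle count is asymptotically Poisson(c³/6).

E[X] ≈ 3.878; in regime p = Θ(1/n^{1}) E[X] stays bounded (at the triangle threshold p ~ 1/n).


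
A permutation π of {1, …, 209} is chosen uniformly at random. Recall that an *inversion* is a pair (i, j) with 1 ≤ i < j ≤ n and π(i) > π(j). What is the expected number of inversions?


Write X = Σ X_I over the C(209, 2) = 21736 pairs i < j, with X_I the indicator of one inversion.
There are 21736 indicators.
For each fixed pair i < j, the values π(i) and π(j) are two distinct elements of {1, …, 209} in uniformly random order; by symmetry P[π(i) > π(j)] = 1/2.
By linearity: E[X] = 21736 · (1/2) = C(209, 2) · (1/2) = 21736/2 = 10868 ≈ 10868.00000.

E[X] = 10868 = 10868.00000.


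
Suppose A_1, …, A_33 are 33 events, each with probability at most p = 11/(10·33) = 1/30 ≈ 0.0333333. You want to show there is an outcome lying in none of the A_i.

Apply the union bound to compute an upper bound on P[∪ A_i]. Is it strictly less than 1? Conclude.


Union bound: P[∪_{i=1}^{33} A_i] ≤ Σ_i P[A_i] ≤ 33·p = 33·(1/30) = 11/10.
Numerically: 11/10 ≈ 1.1000000.
Is 11/10 < 1? NO.
Since the bound 11/10 is ≥ 1, the union bound is uninformative here; it does NOT by itself certify existence.

33·p = 11/10 ≈ 1.1000000; existence NOT certified by the union bound.


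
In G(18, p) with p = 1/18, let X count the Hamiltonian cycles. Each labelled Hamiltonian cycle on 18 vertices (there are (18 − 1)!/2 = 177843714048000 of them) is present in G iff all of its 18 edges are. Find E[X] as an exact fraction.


K_18 has (18 − 1)!/2 = 177843714048000 labelled Hamiltonian cycles.
For each such Hamiltonian cycle H, let X_H = 1 if all 18 edges of H are present in G. Then P[X_H = 1] = p^{18} = (1/18)^{18} = 1/39346408075296537575424.
By linearity of expectation: E[X] = Σ_H E[X_H] = 177843714048000 · p^{18} = 177843714048000 · 1/39346408075296537575424 = 14889875/3294258113514384.
Numerically: E[X] ≈ 4.52e-09.

E[X] = 177843714048000 · (1/18)^{18} = 14889875/3294258113514384 ≈ 4.52e-09.


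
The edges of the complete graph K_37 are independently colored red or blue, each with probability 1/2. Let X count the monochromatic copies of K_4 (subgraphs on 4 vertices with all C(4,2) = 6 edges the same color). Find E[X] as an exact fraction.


Let X = Σ_S X_S over the C(37, 4) = 66045 subsets S of size 4, where X_S = 1 if the K_4 on S is monochromatic.
For a fixed S, the K_4 on S has C(4, 2) = 6 edges. P[all 6 edges red] = (1/2)^6, and likewise for blue, so P[monochromatic] = 2·(1/2)^6 = 2^{1 − 6} = 1/32.
Summing: E[X] = C(37, 4) · 2^{1 − 6} = 66045 · 1/32 = 66045/32.
Numerically: E[X] ≈ 2063.906250.

E[X] = C(37,4)·2^(1−C(4,2)) = 66045/32 ≈ 2063.906250.


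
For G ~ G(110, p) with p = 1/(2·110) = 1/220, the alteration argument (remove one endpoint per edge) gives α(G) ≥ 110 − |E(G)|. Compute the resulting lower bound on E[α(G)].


E[|E(G)|] = C(110, 2)·p = 5995 · (1/220) = 109/4.
E[α(G)] ≥ n − E[|E(G)|] = 110 − 109/4 = 331/4.
Numerically: ≈ 82.750.
(This is only a lower bound; the true E[α(G)] may be larger.)

E[α(G)] ≥ 331/4 ≈ 82.750.


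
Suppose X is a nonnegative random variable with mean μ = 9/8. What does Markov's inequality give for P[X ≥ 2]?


μ = E[X] = 9/8, a = 2.
Markov: P[X ≥ 2] ≤ μ/a = (9/8)/2 = 9/16.
Numerically: ≈ 0.562.
(Since a = 2 > μ = 1.125, the bound 9/16 is < 1 and informative.)

P[X ≥ 2] ≤ 9/16 ≈ 0.562.


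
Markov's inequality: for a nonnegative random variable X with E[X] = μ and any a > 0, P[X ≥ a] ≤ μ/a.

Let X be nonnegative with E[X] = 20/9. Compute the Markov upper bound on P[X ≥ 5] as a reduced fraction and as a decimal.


μ = E[X] = 20/9, a = 5.
Markov: P[X ≥ 5] ≤ μ/a = (20/9)/5 = 4/9.
Numerically: ≈ 0.444444.
(Since a = 5 > μ = 2.222222, the bound 4/9 is < 1 and informative.)

P[X ≥ 5] ≤ 4/9 ≈ 0.444444.


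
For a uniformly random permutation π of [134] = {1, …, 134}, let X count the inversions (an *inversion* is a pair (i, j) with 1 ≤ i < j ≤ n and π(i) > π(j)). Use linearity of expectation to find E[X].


Write X = Σ X_I over the C(134, 2) = 8911 pairs i < j, with X_I the indicator of one inversion.
There are 8911 indicators.
For each fixed pair i < j, the values π(i) and π(j) are two distinct elements of {1, …, 134} in uniformly random order; by symmetry P[π(i) > π(j)] = 1/2.
By linearity: E[X] = 8911 · (1/2) = C(134, 2) · (1/2) = 8911/2 = 8911/2 ≈ 4455.500000.

E[X] = 8911/2 = 4455.500000.


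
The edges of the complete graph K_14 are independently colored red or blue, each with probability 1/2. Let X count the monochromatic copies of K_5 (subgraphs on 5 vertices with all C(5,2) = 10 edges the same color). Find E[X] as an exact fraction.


Let X = Σ_S X_S over the C(14, 5) = 2002 subsets S of size 5, where X_S = 1 if the K_5 on S is monochromatic.
For a fixed S, the K_5 on S has C(5, 2) = 10 edges. P[all 10 edges red] = (1/2)^10, and likewise for blue, so P[monochromatic] = 2·(1/2)^10 = 2^{1 − 10} = 1/512.
Summing: E[X] = C(14, 5) · 2^{1 − 10} = 2002 · 1/512 = 1001/256.
Numerically: E[X] ≈ 3.910.

E[X] = C(14,5)·2^(1−C(5,2)) = 1001/256 ≈ 3.910.


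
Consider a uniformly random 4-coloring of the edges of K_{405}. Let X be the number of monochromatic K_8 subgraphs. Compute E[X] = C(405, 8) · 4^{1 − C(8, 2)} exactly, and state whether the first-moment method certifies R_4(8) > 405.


E[X] = C(405, 8) · 4^{1 − 28} = 16745853821188050 · 4^{−27} = 16745853821188050/18014398509481984.
As a reduced fraction: E[X] = 8372926910594025/9007199254740992 ≈ 0.9296.
Is E[X] < 1? YES.
Since E[X] < 1, there exists a 4-coloring of K_{405} with no monochromatic K_8; hence R_4(8) > 405.

E[X] = 8372926910594025/9007199254740992 ≈ 0.9296; E[X] < 1, so R_4(8) > 405.


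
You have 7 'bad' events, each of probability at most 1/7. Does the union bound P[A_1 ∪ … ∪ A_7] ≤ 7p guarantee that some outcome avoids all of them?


Union bound: P[∪_{i=1}^{7} A_i] ≤ Σ_i P[A_i] ≤ 7·p = 7·(1/7) = 1.
Numerically: 1 ≈ 1.0000000.
Is 1 < 1? NO.
Since the bound 1 is ≥ 1, the union bound is uninformative here; it does NOT by itself certify existence.

7·p = 1 ≈ 1.0000000; existence NOT certified by the union bound.


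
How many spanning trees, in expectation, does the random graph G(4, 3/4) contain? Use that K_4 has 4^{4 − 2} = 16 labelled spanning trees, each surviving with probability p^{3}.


K_4 has 4^{4 − 2} = 16 labelled spanning trees.
For each such spanning tree H, let X_H = 1 if all 3 edges of H are present in G. Then P[X_H = 1] = p^{3} = (3/4)^{3} = 27/64.
By linearity of expectation: E[X] = Σ_H E[X_H] = 16 · p^{3} = 16 · 27/64 = 27/4.
Numerically: E[X] ≈ 6.75.

E[X] = 16 · (3/4)^{3} = 27/4 ≈ 6.75.


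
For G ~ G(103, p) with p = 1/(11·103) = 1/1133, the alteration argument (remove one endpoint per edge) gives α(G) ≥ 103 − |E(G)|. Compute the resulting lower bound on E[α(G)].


E[|E(G)|] = C(103, 2)·p = 5253 · (1/1133) = 51/11.
E[α(G)] ≥ n − E[|E(G)|] = 103 − 51/11 = 1082/11.
Numerically: ≈ 98.364.
(This is only a lower bound; the true E[α(G)] may be larger.)

E[α(G)] ≥ 1082/11 ≈ 98.364.


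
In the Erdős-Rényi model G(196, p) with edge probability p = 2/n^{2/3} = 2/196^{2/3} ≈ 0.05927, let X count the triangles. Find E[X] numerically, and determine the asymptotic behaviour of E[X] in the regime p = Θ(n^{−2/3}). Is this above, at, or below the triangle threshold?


Number of potential triangles: C(196, 3) = 1235780.
Each occurs with probability p³ ≈ (0.05927)³ ≈ 2.082466e-04.
By linearity: E[X] = C(196, 3)·p³ ≈ 1235780 · 2.082466e-04 ≈ 257.3469.
Since α = 2/3 < 1, p = c/n^{2/3} ≫ 1/n is above the triangle threshold p ~ 1/n. Asymptotically E[X] ~ (c³/6)·n^{3(1−α)} = (2³/6)·n^{1} → ∞; triangles are abundant w.h.p.

E[X] ≈ 257.3469; in regime p = Θ(1/n^{2/3}) E[X] diverges (above the triangle threshold p ~ 1/n).


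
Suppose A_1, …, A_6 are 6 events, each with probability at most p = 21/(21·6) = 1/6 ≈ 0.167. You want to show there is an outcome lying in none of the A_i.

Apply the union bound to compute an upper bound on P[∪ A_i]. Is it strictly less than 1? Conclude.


Union bound: P[∪_{i=1}^{6} A_i] ≤ Σ_i P[A_i] ≤ 6·p = 6·(1/6) = 1.
Numerically: 1 ≈ 1.000.
Is 1 < 1? NO.
Since the bound 1 is ≥ 1, the union bound is uninformative here; it does NOT by itself certify existence.

6·p = 1 ≈ 1.000; existence NOT certified by the union bound.


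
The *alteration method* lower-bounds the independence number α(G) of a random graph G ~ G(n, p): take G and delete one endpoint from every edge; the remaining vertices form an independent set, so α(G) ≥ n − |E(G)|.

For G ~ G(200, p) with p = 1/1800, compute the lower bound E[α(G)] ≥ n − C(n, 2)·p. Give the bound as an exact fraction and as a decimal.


E[|E(G)|] = C(200, 2)·p = 19900 · (1/1800) = 199/18.
E[α(G)] ≥ n − E[|E(G)|] = 200 − 199/18 = 3401/18.
Numerically: ≈ 188.94444.
(This is only a lower bound; the true E[α(G)] may be larger.)

E[α(G)] ≥ 3401/18 ≈ 188.94444.


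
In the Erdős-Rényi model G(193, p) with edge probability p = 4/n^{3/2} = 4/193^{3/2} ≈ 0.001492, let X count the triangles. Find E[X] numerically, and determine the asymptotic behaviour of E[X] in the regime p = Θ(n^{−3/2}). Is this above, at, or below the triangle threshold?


Number of potential triangles: C(193, 3) = 1179616.
Each occurs with probability p³ ≈ (0.001492)³ ≈ 3.320260e-09.
By linearity: E[X] = C(193, 3)·p³ ≈ 1179616 · 3.320260e-09 ≈ 0.0039.
Since α = 3/2 > 1, p = c/n^{3/2} = o(1/n) is below the triangle threshold p ~ 1/n. Asymptotically E[X] ~ (c³/6)·n^{3(1−α)} = (4³/6)·n^{-1.5} → 0, so by Markov's inequality G has no triangles w.h.p.

E[X] ≈ 0.0039; in regime p = Θ(1/n^{3/2}) E[X] tends to 0 (below the triangle threshold p ~ 1/n).


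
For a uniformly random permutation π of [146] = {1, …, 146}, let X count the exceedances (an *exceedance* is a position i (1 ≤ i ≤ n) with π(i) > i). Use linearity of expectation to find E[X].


Write X = Σ_{i=1}^{146} X_i, where X_i = 1_{π(i) > i}.
For each fixed i, π(i) is uniform over {1, …, 146} (marginal of a uniform permutation), so P[π(i) > i] = (n − i)/n. Summing: Σ_{i=1}^{146} (n − i)/n = (0 + 1 + … + 145)/146 = 146(146 − 1)/(2·146) = (146 − 1)/2.
Hence E[X] = Σ_{i=1}^{146} (146 − i)/146 = 145/2 ≈ 72.50000.

E[X] = 145/2 = 72.50000.


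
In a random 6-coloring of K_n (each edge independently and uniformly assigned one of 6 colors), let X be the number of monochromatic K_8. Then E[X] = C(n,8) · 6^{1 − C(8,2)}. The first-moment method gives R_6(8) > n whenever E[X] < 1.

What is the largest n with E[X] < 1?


We need C(n, 8) · 6^{1 − 28} < 1, i.e. C(n, 8) < 6^{28 − 1} = 1023490369077469249536.
Check values of n near the boundary:
  n = 1592: C(1592, 8) = 1005480414540892933435; 1005480414540892933435 < 1023490369077469249536? YES
  n = 1593: C(1593, 8) = 1010555394551193970323; 1010555394551193970323 < 1023490369077469249536? YES
  n = 1594: C(1594, 8) = 1015652773590544255167; 1015652773590544255167 < 1023490369077469249536? YES
  n = 1595: C(1595, 8) = 1020772636343363633895; 1020772636343363633895 < 1023490369077469249536? YES
  n = 1596: C(1596, 8) = 1025915067760710553965; 1025915067760710553965 < 1023490369077469249536? NO
  n = 1597: C(1597, 8) = 1031080153060953275445; 1031080153060953275445 < 1023490369077469249536? NO
  n = 1598: C(1598, 8) = 1036267977730442348529; 1036267977730442348529 < 1023490369077469249536? NO
The largest n with C(n, 8) < 1023490369077469249536 is n = 1595 (where E[X] = 113419181815929292655/113721152119718805504 ≈ 0.9973446). Hence R_6(8) > 1595, i.e. R_6(8) ≥ 1596.

Largest n = 1595; hence R_6(8) > 1595.


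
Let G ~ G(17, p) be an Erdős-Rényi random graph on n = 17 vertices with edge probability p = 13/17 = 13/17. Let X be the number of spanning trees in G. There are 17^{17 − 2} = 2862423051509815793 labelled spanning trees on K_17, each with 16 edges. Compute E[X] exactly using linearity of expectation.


K_17 has 17^{17 − 2} = 2862423051509815793 labelled spanning trees.
For each such spanning tree H, let X_H = 1 if all 16 edges of H are present in G. Then P[X_H = 1] = p^{16} = (13/17)^{16} = 665416609183179841/48661191875666868481.
By linearity of expectation: E[X] = Σ_H E[X_H] = 2862423051509815793 · p^{16} = 2862423051509815793 · 665416609183179841/48661191875666868481 = 665416609183179841/17.
Numerically: E[X] ≈ 3.91e+16.

E[X] = 2862423051509815793 · (13/17)^{16} = 665416609183179841/17 ≈ 3.91e+16.


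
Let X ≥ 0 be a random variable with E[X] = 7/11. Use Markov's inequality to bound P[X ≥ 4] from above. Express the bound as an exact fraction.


μ = E[X] = 7/11, a = 4.
Markov: P[X ≥ 4] ≤ μ/a = (7/11)/4 = 7/44.
Numerically: ≈ 0.15909.
(Since a = 4 > μ = 0.63636, the bound 7/44 is < 1 and informative.)

P[X ≥ 4] ≤ 7/44 ≈ 0.15909.


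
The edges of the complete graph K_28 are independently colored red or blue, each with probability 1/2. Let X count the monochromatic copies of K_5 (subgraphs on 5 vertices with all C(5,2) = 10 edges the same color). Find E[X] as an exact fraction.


Let X = Σ_S X_S over the C(28, 5) = 98280 subsets S of size 5, where X_S = 1 if the K_5 on S is monochromatic.
For a fixed S, the K_5 on S has C(5, 2) = 10 edges. P[all 10 edges red] = (1/2)^10, and likewise for blue, so P[monochromatic] = 2·(1/2)^10 = 2^{1 − 10} = 1/512.
Summing: E[X] = C(28, 5) · 2^{1 − 10} = 98280 · 1/512 = 12285/64.
Numerically: E[X] ≈ 191.953125.

E[X] = C(28,5)·2^(1−C(5,2)) = 12285/64 ≈ 191.953125.


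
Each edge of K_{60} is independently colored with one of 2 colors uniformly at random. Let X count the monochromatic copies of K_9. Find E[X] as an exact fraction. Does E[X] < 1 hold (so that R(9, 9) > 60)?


E[X] = C(60, 9) · 2^{1 − 36} = 14783142660 · 2^{−35} = 14783142660/34359738368.
As a reduced fraction: E[X] = 3695785665/8589934592 ≈ 0.430.
Is E[X] < 1? YES.
Since E[X] < 1, there exists a 2-coloring of K_{60} with no monochromatic K_9; hence R(9, 9) > 60.

E[X] = 3695785665/8589934592 ≈ 0.430; E[X] < 1, so R(9, 9) > 60.


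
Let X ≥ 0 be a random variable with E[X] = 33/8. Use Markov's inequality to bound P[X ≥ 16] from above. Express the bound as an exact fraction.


μ = E[X] = 33/8, a = 16.
Markov: P[X ≥ 16] ≤ μ/a = (33/8)/16 = 33/128.
Numerically: ≈ 0.2578.
(Since a = 16 > μ = 4.1250, the bound 33/128 is < 1 and informative.)

P[X ≥ 16] ≤ 33/128 ≈ 0.2578.


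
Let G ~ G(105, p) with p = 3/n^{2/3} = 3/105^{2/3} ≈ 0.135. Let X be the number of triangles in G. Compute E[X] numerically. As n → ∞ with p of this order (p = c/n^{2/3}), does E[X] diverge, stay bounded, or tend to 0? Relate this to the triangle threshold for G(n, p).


Number of potential triangles: C(105, 3) = 187460.
Each occurs with probability p³ ≈ (0.135)³ ≈ 2.44898e-03.
By linearity: E[X] = C(105, 3)·p³ ≈ 187460 · 2.44898e-03 ≈ 459.086.
Since α = 2/3 < 1, p = c/n^{2/3} ≫ 1/n is above the triangle threshold p ~ 1/n. Asymptotically E[X] ~ (c³/6)·n^{3(1−α)} = (3³/6)·n^{1} → ∞; triangles are abundant w.h.p.

E[X] ≈ 459.086; in regime p = Θ(1/n^{2/3}) E[X] diverges (above the triangle threshold p ~ 1/n).


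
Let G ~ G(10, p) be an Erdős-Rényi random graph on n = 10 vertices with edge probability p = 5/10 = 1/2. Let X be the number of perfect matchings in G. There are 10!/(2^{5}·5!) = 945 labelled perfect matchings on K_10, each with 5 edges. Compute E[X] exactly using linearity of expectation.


K_10 has 10!/(2^{5}·5!) = 945 labelled perfect matchings.
For each such perfect matching H, let X_H = 1 if all 5 edges of H are present in G. Then P[X_H = 1] = p^{5} = (1/2)^{5} = 1/32.
By linearity of expectation: E[X] = Σ_H E[X_H] = 945 · p^{5} = 945 · 1/32 = 945/32.
Numerically: E[X] ≈ 29.5.

E[X] = 945 · (1/2)^{5} = 945/32 ≈ 29.5.


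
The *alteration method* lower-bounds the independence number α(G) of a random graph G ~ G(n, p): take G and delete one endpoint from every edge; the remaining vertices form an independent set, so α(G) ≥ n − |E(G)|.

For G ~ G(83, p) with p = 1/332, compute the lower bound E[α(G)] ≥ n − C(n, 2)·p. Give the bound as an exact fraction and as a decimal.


E[|E(G)|] = C(83, 2)·p = 3403 · (1/332) = 41/4.
E[α(G)] ≥ n − E[|E(G)|] = 83 − 41/4 = 291/4.
Numerically: ≈ 72.750.
(This is only a lower bound; the true E[α(G)] may be larger.)

E[α(G)] ≥ 291/4 ≈ 72.750.


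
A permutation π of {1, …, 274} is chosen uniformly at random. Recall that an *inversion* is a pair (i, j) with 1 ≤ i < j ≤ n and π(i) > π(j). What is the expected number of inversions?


Write X = Σ X_I over the C(274, 2) = 37401 pairs i < j, with X_I the indicator of one inversion.
There are 37401 indicators.
For each fixed pair i < j, the values π(i) and π(j) are two distinct elements of {1, …, 274} in uniformly random order; by symmetry P[π(i) > π(j)] = 1/2.
By linearity: E[X] = 37401 · (1/2) = C(274, 2) · (1/2) = 37401/2 = 37401/2 ≈ 18700.5000.

E[X] = 37401/2 = 18700.5000.


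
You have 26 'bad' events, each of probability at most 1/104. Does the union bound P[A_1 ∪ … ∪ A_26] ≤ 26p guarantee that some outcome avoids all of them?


Union bound: P[∪_{i=1}^{26} A_i] ≤ Σ_i P[A_i] ≤ 26·p = 26·(1/104) = 1/4.
Numerically: 1/4 ≈ 0.250000.
Is 1/4 < 1? YES.
Since P[∪ A_i] ≤ 1/4 < 1, the complement has P[∩ A_i^c] ≥ 1 − 1/4 = 3/4 > 0, so some outcome avoids every A_i.

26·p = 1/4 ≈ 0.250000; existence CERTIFIED by the union bound.


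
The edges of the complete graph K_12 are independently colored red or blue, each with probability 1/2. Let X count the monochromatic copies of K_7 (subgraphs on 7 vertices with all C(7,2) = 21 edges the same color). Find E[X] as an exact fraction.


Let X = Σ_S X_S over the C(12, 7) = 792 subsets S of size 7, where X_S = 1 if the K_7 on S is monochromatic.
For a fixed S, the K_7 on S has C(7, 2) = 21 edges. P[all 21 edges red] = (1/2)^21, and likewise for blue, so P[monochromatic] = 2·(1/2)^21 = 2^{1 − 21} = 1/1048576.
Summing: E[X] = C(12, 7) · 2^{1 − 21} = 792 · 1/1048576 = 99/131072.
Numerically: E[X] ≈ 0.00076.

E[X] = C(12,7)·2^(1−C(7,2)) = 99/131072 ≈ 0.00076.
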